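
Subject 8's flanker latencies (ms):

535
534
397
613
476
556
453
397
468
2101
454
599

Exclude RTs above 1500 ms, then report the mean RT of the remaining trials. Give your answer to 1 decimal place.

498.4 ms

Excluded: 2101
Retained (n=11): Σ = 5482
Mean = 5482/11 = 498.3636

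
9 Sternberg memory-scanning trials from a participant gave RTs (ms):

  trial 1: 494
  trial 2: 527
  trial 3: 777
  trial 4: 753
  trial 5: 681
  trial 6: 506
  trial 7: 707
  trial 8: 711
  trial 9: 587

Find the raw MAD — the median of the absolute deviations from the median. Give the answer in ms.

94 ms

Sorted: 494, 506, 527, 587, 681, 707, 711, 753, 777 → median = 681
|x − 681|: 187, 154, 96, 72, 0, 175, 26, 30, 94
Sorted deviations: 0, 26, 30, 72, 94, 96, 154, 175, 187 → MAD = 94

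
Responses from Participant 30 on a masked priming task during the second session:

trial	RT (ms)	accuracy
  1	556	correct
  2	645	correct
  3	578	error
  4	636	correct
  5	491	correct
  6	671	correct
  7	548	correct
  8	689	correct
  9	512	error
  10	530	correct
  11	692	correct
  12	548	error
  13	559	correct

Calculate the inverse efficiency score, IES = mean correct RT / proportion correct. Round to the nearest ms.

Correct trials (n=10): 556, 645, 636, 491, 671, 548, 689, 530, 692, 559
Mean correct RT = 6017/10 = 601.7000 ms
Proportion correct = 10/13
IES = 601.7000 / (10/13) = 782.210 ms

782 ms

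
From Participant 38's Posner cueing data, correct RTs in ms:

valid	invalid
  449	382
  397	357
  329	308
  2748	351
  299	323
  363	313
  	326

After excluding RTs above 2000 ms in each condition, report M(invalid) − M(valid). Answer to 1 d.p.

valid: exclude 2748
M(valid) = 1837/5 = 367.400
M(invalid) = 2360/7 = 337.143
Difference = 337.143 − 367.400 = -30.257 ms

-30.3 ms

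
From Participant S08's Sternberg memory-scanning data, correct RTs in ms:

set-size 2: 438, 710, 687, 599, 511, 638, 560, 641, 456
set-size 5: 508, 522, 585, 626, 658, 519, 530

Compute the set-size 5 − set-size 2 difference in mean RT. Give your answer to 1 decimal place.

M(set-size 2) = 5240/9 = 582.222
M(set-size 5) = 3948/7 = 564.000
Difference = 564.000 − 582.222 = -18.222 ms

-18.2 ms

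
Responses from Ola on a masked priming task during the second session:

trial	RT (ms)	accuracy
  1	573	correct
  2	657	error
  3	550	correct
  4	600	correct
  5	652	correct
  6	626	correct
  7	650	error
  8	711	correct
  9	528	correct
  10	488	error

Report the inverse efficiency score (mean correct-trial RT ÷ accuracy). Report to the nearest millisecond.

Correct trials (n=7): 573, 550, 600, 652, 626, 711, 528
Mean correct RT = 4240/7 = 605.7143 ms
Proportion correct = 7/10
IES = 605.7143 / (7/10) = 865.306 ms

865 ms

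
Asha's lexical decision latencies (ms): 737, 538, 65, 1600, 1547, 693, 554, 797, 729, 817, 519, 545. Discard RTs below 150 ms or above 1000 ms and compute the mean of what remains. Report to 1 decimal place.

658.8 ms

Excluded: 65, 1547, 1600
Retained (n=9): Σ = 5929
Mean = 5929/9 = 658.7778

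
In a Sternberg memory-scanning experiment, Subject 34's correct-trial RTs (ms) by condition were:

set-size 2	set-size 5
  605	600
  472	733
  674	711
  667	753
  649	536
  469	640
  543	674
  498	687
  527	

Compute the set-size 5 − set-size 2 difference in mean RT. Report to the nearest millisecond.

M(set-size 2) = 5104/9 = 567.111
M(set-size 5) = 5334/8 = 666.750
Difference = 666.750 − 567.111 = 99.639 ms

100 ms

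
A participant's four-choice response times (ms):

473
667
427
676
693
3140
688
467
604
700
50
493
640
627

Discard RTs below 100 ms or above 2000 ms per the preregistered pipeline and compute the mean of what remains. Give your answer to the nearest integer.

Excluded: 50, 3140
Retained (n=12): Σ = 7155
Mean = 7155/12 = 596.2500

596 ms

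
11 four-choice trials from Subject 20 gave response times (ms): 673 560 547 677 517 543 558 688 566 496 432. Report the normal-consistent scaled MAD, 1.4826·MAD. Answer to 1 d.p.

Sorted: 432, 496, 517, 543, 547, 558, 560, 566, 673, 677, 688 → median = 558
|x − 558| sorted: 0, 2, 8, 11, 15, 41, 62, 115, 119, 126, 130 → MAD = 41
Robust SD ≈ 1.4826 × 41 = 60.787

60.8 ms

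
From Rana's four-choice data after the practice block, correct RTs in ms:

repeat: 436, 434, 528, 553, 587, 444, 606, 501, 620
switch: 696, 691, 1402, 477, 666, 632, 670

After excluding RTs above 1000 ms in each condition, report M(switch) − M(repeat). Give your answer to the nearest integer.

115 ms

switch: exclude 1402
M(repeat) = 4709/9 = 523.222
M(switch) = 3832/6 = 638.667
Difference = 638.667 − 523.222 = 115.444 ms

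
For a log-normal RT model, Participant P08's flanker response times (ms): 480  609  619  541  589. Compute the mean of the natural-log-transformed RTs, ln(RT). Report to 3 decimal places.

6.337

ln(RT): 6.1738, 6.4118, 6.4281, 6.2934, 6.3784
Σ ln(RT) = 31.6856
Mean = 31.6856/5 = 6.33711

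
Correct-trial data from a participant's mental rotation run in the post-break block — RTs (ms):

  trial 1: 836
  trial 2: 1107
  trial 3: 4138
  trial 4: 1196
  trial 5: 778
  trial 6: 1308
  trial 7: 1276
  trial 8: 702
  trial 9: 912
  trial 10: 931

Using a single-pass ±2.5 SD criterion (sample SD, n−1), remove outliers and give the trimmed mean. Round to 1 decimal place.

1005.1 ms

n = 10, ΣRT = 13184, M = 1318.400
Σ(x−M)² = 9231652.40; s = √(9231652.40/9) = 1012.788
Cutoffs: 1318.400 ± 2.5·1012.788 → [-1213.6, 3850.4]
Outside: 4138 → excluded.
Retained (n=9): Σ = 9046, mean = 9046/9 = 1005.111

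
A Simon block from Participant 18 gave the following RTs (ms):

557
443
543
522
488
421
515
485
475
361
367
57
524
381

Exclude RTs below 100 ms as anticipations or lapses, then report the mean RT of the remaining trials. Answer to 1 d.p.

Excluded: 57
Retained (n=13): Σ = 6082
Mean = 6082/13 = 467.8462

467.8 ms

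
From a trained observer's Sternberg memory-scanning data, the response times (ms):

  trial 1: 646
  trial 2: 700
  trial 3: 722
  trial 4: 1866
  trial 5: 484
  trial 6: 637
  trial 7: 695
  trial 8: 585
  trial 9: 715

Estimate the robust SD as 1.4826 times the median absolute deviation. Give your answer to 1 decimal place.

72.6 ms

Sorted: 484, 585, 637, 646, 695, 700, 715, 722, 1866 → median = 695
|x − 695| sorted: 0, 5, 20, 27, 49, 58, 110, 211, 1171 → MAD = 49
Robust SD ≈ 1.4826 × 49 = 72.647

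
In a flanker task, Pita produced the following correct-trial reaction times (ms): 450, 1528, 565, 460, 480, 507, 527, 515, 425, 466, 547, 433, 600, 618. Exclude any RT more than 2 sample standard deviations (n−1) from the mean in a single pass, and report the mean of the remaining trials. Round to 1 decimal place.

n = 14, ΣRT = 8121, M = 580.071
Σ(x−M)² = 1014154.93; s = √(1014154.93/13) = 279.306
Cutoffs: 580.071 ± 2·279.306 → [21.5, 1138.7]
Outside: 1528 → excluded.
Retained (n=13): Σ = 6593, mean = 6593/13 = 507.154

507.2 ms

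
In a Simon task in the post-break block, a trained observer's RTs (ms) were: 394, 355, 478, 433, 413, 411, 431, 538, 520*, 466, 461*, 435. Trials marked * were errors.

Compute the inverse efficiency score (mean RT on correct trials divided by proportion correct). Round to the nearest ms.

522 ms

Correct trials (n=10): 394, 355, 478, 433, 413, 411, 431, 538, 466, 435
Mean correct RT = 4354/10 = 435.4000 ms
Proportion correct = 10/12
IES = 435.4000 / (10/12) = 522.480 ms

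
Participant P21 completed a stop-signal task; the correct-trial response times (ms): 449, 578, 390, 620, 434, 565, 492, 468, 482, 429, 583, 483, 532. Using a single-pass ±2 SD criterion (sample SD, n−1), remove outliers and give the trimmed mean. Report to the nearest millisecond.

500 ms

n = 13, ΣRT = 6505, M = 500.385
Σ(x−M)² = 58419.08; s = √(58419.08/12) = 69.773
Cutoffs: 500.385 ± 2·69.773 → [360.8, 639.9]
No RTs fall outside the cutoffs; all 13 retained. Mean = 6505/13 = 500.385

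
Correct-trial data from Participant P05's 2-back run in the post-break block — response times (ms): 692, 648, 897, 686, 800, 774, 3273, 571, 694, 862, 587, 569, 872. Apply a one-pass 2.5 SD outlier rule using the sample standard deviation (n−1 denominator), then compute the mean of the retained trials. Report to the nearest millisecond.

721 ms

n = 13, ΣRT = 11925, M = 917.308
Σ(x−M)² = 6166118.77; s = √(6166118.77/12) = 716.829
Cutoffs: 917.308 ± 2.5·716.829 → [-874.8, 2709.4]
Outside: 3273 → excluded.
Retained (n=12): Σ = 8652, mean = 8652/12 = 721.000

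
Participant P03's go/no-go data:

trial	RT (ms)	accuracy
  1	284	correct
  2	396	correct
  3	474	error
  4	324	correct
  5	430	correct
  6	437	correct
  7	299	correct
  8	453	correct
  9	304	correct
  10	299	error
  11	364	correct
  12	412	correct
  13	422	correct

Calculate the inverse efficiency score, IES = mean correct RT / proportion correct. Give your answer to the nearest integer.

Correct trials (n=11): 284, 396, 324, 430, 437, 299, 453, 304, 364, 412, 422
Mean correct RT = 4125/11 = 375.0000 ms
Proportion correct = 11/13
IES = 375.0000 / (11/13) = 443.182 ms

443 ms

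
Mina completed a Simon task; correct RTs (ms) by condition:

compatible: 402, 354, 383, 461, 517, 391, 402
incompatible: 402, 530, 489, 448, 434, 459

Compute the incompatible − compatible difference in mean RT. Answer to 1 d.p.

44.6 ms

M(compatible) = 2910/7 = 415.714
M(incompatible) = 2762/6 = 460.333
Difference = 460.333 − 415.714 = 44.619 ms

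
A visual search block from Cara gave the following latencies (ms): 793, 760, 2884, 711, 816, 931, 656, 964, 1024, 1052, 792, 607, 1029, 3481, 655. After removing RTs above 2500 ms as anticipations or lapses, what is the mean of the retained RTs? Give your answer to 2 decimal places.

830.00 ms

Excluded: 2884, 3481
Retained (n=13): Σ = 10790
Mean = 10790/13 = 830.0000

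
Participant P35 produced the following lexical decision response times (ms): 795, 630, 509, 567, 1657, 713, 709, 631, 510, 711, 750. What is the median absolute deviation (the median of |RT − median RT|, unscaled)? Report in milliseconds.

Sorted: 509, 510, 567, 630, 631, 709, 711, 713, 750, 795, 1657 → median = 709
|x − 709|: 86, 79, 200, 142, 948, 4, 0, 78, 199, 2, 41
Sorted deviations: 0, 2, 4, 41, 78, 79, 86, 142, 199, 200, 948 → MAD = 79

79 ms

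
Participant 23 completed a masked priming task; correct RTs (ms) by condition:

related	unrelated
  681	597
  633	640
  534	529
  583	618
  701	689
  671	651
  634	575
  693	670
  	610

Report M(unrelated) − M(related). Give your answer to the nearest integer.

-21 ms

M(related) = 5130/8 = 641.250
M(unrelated) = 5579/9 = 619.889
Difference = 619.889 − 641.250 = -21.361 ms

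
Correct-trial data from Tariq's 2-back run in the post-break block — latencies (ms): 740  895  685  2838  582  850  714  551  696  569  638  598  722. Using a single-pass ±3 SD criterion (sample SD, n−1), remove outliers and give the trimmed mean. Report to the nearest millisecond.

n = 13, ΣRT = 11078, M = 852.154
Σ(x−M)² = 4400663.69; s = √(4400663.69/12) = 605.576
Cutoffs: 852.154 ± 3·605.576 → [-964.6, 2668.9]
Outside: 2838 → excluded.
Retained (n=12): Σ = 8240, mean = 8240/12 = 686.667

687 ms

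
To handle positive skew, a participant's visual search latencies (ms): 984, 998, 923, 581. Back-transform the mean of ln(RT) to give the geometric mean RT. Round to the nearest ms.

ln(RT): 6.8916, 6.9058, 6.8276, 6.3648
Mean ln(RT) = 26.9898/4 = 6.74744
Geometric mean = exp(6.74744) = 851.87 ms

852 ms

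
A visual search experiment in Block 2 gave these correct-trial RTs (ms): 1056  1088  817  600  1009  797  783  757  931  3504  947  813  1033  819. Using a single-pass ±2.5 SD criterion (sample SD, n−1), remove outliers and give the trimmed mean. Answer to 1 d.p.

n = 14, ΣRT = 14954, M = 1068.143
Σ(x−M)² = 6633193.71; s = √(6633193.71/13) = 714.315
Cutoffs: 1068.143 ± 2.5·714.315 → [-717.6, 2853.9]
Outside: 3504 → excluded.
Retained (n=13): Σ = 11450, mean = 11450/13 = 880.769

880.8 ms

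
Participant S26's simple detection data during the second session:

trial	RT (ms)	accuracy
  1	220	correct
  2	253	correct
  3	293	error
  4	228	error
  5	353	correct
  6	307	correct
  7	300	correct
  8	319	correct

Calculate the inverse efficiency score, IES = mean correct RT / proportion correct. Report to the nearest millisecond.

389 ms

Correct trials (n=6): 220, 253, 353, 307, 300, 319
Mean correct RT = 1752/6 = 292.0000 ms
Proportion correct = 6/8
IES = 292.0000 / (6/8) = 389.333 ms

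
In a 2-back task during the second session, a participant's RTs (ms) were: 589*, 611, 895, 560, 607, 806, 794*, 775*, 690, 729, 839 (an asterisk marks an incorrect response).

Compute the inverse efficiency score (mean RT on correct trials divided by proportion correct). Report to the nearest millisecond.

Correct trials (n=8): 611, 895, 560, 607, 806, 690, 729, 839
Mean correct RT = 5737/8 = 717.1250 ms
Proportion correct = 8/11
IES = 717.1250 / (8/11) = 986.047 ms

986 ms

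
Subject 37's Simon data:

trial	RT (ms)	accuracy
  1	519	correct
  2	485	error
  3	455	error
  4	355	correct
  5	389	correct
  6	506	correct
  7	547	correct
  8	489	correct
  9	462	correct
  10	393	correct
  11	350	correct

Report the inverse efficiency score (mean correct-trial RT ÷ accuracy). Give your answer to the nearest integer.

Correct trials (n=9): 519, 355, 389, 506, 547, 489, 462, 393, 350
Mean correct RT = 4010/9 = 445.5556 ms
Proportion correct = 9/11
IES = 445.5556 / (9/11) = 544.568 ms

545 ms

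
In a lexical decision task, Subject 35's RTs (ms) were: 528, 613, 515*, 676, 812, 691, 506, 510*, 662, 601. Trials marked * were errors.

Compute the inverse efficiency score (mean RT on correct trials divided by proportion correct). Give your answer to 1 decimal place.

795.2 ms

Correct trials (n=8): 528, 613, 676, 812, 691, 506, 662, 601
Mean correct RT = 5089/8 = 636.1250 ms
Proportion correct = 8/10
IES = 636.1250 / (8/10) = 795.156 ms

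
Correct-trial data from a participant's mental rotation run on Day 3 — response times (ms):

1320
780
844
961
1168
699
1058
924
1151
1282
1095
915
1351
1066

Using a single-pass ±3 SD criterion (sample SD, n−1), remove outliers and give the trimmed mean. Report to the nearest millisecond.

1044 ms

n = 14, ΣRT = 14614, M = 1043.857
Σ(x−M)² = 523825.71; s = √(523825.71/13) = 200.734
Cutoffs: 1043.857 ± 3·200.734 → [441.7, 1646.1]
No RTs fall outside the cutoffs; all 14 retained. Mean = 14614/14 = 1043.857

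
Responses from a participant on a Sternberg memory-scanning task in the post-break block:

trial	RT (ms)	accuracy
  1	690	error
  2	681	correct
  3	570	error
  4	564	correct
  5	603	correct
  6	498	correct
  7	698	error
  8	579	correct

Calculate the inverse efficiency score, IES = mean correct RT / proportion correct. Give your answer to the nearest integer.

Correct trials (n=5): 681, 564, 603, 498, 579
Mean correct RT = 2925/5 = 585.0000 ms
Proportion correct = 5/8
IES = 585.0000 / (5/8) = 936.000 ms

936 ms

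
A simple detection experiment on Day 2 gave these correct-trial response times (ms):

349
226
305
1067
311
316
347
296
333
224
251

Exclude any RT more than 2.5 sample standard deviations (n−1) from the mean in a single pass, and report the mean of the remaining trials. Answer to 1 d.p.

295.8 ms

n = 11, ΣRT = 4025, M = 365.909
Σ(x−M)² = 560274.91; s = √(560274.91/10) = 236.701
Cutoffs: 365.909 ± 2.5·236.701 → [-225.8, 957.7]
Outside: 1067 → excluded.
Retained (n=10): Σ = 2958, mean = 2958/10 = 295.800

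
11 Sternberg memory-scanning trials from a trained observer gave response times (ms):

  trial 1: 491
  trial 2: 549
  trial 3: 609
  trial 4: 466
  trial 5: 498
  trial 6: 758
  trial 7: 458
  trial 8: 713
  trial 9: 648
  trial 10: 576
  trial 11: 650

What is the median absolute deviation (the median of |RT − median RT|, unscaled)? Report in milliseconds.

Sorted: 458, 466, 491, 498, 549, 576, 609, 648, 650, 713, 758 → median = 576
|x − 576|: 85, 27, 33, 110, 78, 182, 118, 137, 72, 0, 74
Sorted deviations: 0, 27, 33, 72, 74, 78, 85, 110, 118, 137, 182 → MAD = 78

78 ms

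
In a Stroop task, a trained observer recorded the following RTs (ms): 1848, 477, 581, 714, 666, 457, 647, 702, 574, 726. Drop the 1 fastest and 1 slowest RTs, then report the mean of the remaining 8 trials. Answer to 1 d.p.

Sorted: 457, 477, 574, 581, 647, 666, 702, 714, 726, 1848
Drop lowest 1 (457) and highest 1 (1848)
Remaining (n=8): Σ = 5087, mean = 5087/8 = 635.875

635.9 ms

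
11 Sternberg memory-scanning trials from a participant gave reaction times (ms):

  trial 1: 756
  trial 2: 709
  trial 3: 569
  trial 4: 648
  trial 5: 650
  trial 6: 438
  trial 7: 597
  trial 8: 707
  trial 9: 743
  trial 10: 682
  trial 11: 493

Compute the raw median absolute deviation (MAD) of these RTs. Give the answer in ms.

59 ms

Sorted: 438, 493, 569, 597, 648, 650, 682, 707, 709, 743, 756 → median = 650
|x − 650|: 106, 59, 81, 2, 0, 212, 53, 57, 93, 32, 157
Sorted deviations: 0, 2, 32, 53, 57, 59, 81, 93, 106, 157, 212 → MAD = 59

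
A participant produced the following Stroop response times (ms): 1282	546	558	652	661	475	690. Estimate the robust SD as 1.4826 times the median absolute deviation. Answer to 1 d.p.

Sorted: 475, 546, 558, 652, 661, 690, 1282 → median = 652
|x − 652| sorted: 0, 9, 38, 94, 106, 177, 630 → MAD = 94
Robust SD ≈ 1.4826 × 94 = 139.364

139.4 ms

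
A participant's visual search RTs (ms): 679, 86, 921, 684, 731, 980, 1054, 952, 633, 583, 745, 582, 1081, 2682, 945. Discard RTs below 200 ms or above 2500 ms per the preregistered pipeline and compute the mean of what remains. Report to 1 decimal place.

Excluded: 86, 2682
Retained (n=13): Σ = 10570
Mean = 10570/13 = 813.0769

813.1 ms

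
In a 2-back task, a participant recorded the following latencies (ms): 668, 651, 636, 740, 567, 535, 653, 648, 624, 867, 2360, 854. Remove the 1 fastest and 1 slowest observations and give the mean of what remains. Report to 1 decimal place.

690.8 ms

Sorted: 535, 567, 624, 636, 648, 651, 653, 668, 740, 854, 867, 2360
Drop lowest 1 (535) and highest 1 (2360)
Remaining (n=10): Σ = 6908, mean = 6908/10 = 690.800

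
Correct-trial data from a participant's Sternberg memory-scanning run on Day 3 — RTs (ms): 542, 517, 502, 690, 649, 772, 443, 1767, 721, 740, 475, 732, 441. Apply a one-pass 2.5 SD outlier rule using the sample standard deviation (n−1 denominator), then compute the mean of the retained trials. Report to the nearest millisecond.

602 ms

n = 13, ΣRT = 8991, M = 691.615
Σ(x−M)² = 1429937.08; s = √(1429937.08/12) = 345.198
Cutoffs: 691.615 ± 2.5·345.198 → [-171.4, 1554.6]
Outside: 1767 → excluded.
Retained (n=12): Σ = 7224, mean = 7224/12 = 602.000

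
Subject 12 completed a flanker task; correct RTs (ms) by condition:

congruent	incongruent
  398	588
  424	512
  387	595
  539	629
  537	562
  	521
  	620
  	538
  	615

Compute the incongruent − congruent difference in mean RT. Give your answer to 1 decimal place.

118.6 ms

M(congruent) = 2285/5 = 457.000
M(incongruent) = 5180/9 = 575.556
Difference = 575.556 − 457.000 = 118.556 ms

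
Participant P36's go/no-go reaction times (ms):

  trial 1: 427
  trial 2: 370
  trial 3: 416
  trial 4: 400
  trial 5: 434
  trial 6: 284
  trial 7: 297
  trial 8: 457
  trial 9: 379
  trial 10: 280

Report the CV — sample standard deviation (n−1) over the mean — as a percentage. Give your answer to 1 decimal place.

17.5%

n = 10, Σ = 3744, M = 374.4000
Σ(x−M)² = 38642.400; s = √(38642.400/9) = 65.5256
CV = 65.5256 / 374.4000 = 0.17501 = 17.501%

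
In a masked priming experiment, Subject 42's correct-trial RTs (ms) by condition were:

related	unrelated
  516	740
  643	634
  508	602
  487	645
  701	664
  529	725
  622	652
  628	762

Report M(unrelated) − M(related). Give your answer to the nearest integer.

99 ms

M(related) = 4634/8 = 579.250
M(unrelated) = 5424/8 = 678.000
Difference = 678.000 − 579.250 = 98.750 ms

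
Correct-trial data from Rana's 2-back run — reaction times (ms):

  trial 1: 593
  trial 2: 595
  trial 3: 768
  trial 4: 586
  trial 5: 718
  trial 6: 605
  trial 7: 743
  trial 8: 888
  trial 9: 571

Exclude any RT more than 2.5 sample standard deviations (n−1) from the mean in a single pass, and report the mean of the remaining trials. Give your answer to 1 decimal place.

674.1 ms

n = 9, ΣRT = 6067, M = 674.111
Σ(x−M)² = 97244.89; s = √(97244.89/8) = 110.252
Cutoffs: 674.111 ± 2.5·110.252 → [398.5, 949.7]
No RTs fall outside the cutoffs; all 9 retained. Mean = 6067/9 = 674.111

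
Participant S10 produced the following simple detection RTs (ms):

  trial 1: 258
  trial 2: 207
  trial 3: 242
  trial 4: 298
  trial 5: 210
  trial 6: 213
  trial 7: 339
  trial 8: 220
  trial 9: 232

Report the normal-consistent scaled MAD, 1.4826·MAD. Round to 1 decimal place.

32.6 ms

Sorted: 207, 210, 213, 220, 232, 242, 258, 298, 339 → median = 232
|x − 232| sorted: 0, 10, 12, 19, 22, 25, 26, 66, 107 → MAD = 22
Robust SD ≈ 1.4826 × 22 = 32.617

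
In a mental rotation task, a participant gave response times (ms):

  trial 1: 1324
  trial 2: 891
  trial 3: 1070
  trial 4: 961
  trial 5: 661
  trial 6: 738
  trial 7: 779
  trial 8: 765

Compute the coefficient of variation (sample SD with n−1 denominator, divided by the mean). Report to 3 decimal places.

0.241

n = 8, Σ = 7189, M = 898.6250
Σ(x−M)² = 328693.875; s = √(328693.875/7) = 216.6939
CV = 216.6939 / 898.6250 = 0.24114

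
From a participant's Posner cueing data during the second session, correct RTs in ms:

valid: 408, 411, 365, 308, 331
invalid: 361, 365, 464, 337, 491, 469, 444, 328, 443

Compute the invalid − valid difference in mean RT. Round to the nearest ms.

M(valid) = 1823/5 = 364.600
M(invalid) = 3702/9 = 411.333
Difference = 411.333 − 364.600 = 46.733 ms

47 ms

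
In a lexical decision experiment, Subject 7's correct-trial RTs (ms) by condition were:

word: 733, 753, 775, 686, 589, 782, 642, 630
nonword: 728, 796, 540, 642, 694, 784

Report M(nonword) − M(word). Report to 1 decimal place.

M(word) = 5590/8 = 698.750
M(nonword) = 4184/6 = 697.333
Difference = 697.333 − 698.750 = -1.417 ms

-1.4 ms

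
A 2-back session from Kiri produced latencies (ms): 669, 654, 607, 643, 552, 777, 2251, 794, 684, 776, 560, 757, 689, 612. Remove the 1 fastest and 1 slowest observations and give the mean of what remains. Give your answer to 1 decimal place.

685.2 ms

Sorted: 552, 560, 607, 612, 643, 654, 669, 684, 689, 757, 776, 777, 794, 2251
Drop lowest 1 (552) and highest 1 (2251)
Remaining (n=12): Σ = 8222, mean = 8222/12 = 685.167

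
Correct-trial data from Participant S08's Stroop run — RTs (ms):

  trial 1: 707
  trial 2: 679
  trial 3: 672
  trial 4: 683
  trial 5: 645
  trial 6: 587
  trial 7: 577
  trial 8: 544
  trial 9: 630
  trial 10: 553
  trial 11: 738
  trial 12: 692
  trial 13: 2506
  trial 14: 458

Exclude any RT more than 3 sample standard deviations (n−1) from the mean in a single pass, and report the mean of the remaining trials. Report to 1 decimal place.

628.1 ms

n = 14, ΣRT = 10671, M = 762.214
Σ(x−M)² = 3350850.36; s = √(3350850.36/13) = 507.698
Cutoffs: 762.214 ± 3·507.698 → [-760.9, 2285.3]
Outside: 2506 → excluded.
Retained (n=13): Σ = 8165, mean = 8165/13 = 628.077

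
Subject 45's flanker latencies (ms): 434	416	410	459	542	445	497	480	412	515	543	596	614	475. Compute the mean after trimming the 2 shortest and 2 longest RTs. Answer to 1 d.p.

480.6 ms

Sorted: 410, 412, 416, 434, 445, 459, 475, 480, 497, 515, 542, 543, 596, 614
Drop lowest 2 (410, 412) and highest 2 (596, 614)
Remaining (n=10): Σ = 4806, mean = 4806/10 = 480.600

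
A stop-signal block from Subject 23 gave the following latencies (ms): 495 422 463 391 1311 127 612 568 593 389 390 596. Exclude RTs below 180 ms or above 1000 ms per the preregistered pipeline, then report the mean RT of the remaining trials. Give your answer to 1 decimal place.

491.9 ms

Excluded: 127, 1311
Retained (n=10): Σ = 4919
Mean = 4919/10 = 491.9000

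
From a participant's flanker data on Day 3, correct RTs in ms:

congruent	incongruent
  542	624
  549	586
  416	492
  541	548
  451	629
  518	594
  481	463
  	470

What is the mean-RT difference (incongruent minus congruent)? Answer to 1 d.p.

51.0 ms

M(congruent) = 3498/7 = 499.714
M(incongruent) = 4406/8 = 550.750
Difference = 550.750 − 499.714 = 51.036 ms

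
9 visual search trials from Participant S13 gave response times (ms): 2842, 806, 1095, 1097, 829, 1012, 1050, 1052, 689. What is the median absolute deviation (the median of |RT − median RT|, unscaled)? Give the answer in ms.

Sorted: 689, 806, 829, 1012, 1050, 1052, 1095, 1097, 2842 → median = 1050
|x − 1050|: 1792, 244, 45, 47, 221, 38, 0, 2, 361
Sorted deviations: 0, 2, 38, 45, 47, 221, 244, 361, 1792 → MAD = 47

47 ms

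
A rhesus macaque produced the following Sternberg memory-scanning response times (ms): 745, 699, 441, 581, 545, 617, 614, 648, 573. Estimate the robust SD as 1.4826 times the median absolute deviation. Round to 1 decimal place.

Sorted: 441, 545, 573, 581, 614, 617, 648, 699, 745 → median = 614
|x − 614| sorted: 0, 3, 33, 34, 41, 69, 85, 131, 173 → MAD = 41
Robust SD ≈ 1.4826 × 41 = 60.787

60.8 ms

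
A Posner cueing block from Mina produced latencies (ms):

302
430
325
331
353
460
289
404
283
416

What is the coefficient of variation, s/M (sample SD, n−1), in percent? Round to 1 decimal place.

17.7%

n = 10, Σ = 3593, M = 359.3000
Σ(x−M)² = 36416.100; s = √(36416.100/9) = 63.6100
CV = 63.6100 / 359.3000 = 0.17704 = 17.704%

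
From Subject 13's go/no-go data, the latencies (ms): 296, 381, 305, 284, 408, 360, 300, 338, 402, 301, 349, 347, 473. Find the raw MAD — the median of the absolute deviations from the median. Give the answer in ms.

46 ms

Sorted: 284, 296, 300, 301, 305, 338, 347, 349, 360, 381, 402, 408, 473 → median = 347
|x − 347|: 51, 34, 42, 63, 61, 13, 47, 9, 55, 46, 2, 0, 126
Sorted deviations: 0, 2, 9, 13, 34, 42, 46, 47, 51, 55, 61, 63, 126 → MAD = 46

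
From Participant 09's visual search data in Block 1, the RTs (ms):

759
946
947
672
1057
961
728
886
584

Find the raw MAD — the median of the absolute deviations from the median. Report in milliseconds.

127 ms

Sorted: 584, 672, 728, 759, 886, 946, 947, 961, 1057 → median = 886
|x − 886|: 127, 60, 61, 214, 171, 75, 158, 0, 302
Sorted deviations: 0, 60, 61, 75, 127, 158, 171, 214, 302 → MAD = 127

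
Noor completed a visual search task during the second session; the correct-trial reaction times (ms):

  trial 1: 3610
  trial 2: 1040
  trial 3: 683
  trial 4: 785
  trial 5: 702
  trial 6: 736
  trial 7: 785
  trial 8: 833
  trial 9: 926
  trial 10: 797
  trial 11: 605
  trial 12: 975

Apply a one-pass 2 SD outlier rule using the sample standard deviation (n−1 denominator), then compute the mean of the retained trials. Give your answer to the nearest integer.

806 ms

n = 12, ΣRT = 12477, M = 1039.750
Σ(x−M)² = 7377402.25; s = √(7377402.25/11) = 818.946
Cutoffs: 1039.750 ± 2·818.946 → [-598.1, 2677.6]
Outside: 3610 → excluded.
Retained (n=11): Σ = 8867, mean = 8867/11 = 806.091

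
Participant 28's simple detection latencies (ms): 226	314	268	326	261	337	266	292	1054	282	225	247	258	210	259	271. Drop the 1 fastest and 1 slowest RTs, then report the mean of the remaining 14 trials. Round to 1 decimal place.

273.7 ms

Sorted: 210, 225, 226, 247, 258, 259, 261, 266, 268, 271, 282, 292, 314, 326, 337, 1054
Drop lowest 1 (210) and highest 1 (1054)
Remaining (n=14): Σ = 3832, mean = 3832/14 = 273.714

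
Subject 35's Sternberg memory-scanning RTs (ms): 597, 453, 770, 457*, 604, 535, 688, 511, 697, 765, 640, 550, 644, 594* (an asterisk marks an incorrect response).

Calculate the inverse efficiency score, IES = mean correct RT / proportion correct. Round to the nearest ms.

Correct trials (n=12): 597, 453, 770, 604, 535, 688, 511, 697, 765, 640, 550, 644
Mean correct RT = 7454/12 = 621.1667 ms
Proportion correct = 12/14
IES = 621.1667 / (12/14) = 724.694 ms

725 ms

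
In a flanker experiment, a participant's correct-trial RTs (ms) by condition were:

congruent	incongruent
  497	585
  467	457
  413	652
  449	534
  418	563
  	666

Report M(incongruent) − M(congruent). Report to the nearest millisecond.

127 ms

M(congruent) = 2244/5 = 448.800
M(incongruent) = 3457/6 = 576.167
Difference = 576.167 − 448.800 = 127.367 ms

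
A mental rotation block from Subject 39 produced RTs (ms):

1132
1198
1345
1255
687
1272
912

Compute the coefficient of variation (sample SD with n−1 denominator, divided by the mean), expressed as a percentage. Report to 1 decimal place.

21.0%

n = 7, Σ = 7801, M = 1114.4286
Σ(x−M)² = 328717.714; s = √(328717.714/6) = 234.0647
CV = 234.0647 / 1114.4286 = 0.21003 = 21.003%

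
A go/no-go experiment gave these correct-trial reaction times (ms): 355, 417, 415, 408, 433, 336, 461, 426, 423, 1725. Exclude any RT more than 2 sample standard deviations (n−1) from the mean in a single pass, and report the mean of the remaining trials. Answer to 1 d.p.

n = 10, ΣRT = 5399, M = 539.900
Σ(x−M)² = 1572618.90; s = √(1572618.90/9) = 418.014
Cutoffs: 539.900 ± 2·418.014 → [-296.1, 1375.9]
Outside: 1725 → excluded.
Retained (n=9): Σ = 3674, mean = 3674/9 = 408.222

408.2 ms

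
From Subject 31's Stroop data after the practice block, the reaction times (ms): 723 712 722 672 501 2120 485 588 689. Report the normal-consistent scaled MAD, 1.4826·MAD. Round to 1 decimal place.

Sorted: 485, 501, 588, 672, 689, 712, 722, 723, 2120 → median = 689
|x − 689| sorted: 0, 17, 23, 33, 34, 101, 188, 204, 1431 → MAD = 34
Robust SD ≈ 1.4826 × 34 = 50.408

50.4 ms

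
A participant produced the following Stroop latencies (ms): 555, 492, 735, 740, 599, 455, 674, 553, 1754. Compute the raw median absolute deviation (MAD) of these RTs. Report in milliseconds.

107 ms

Sorted: 455, 492, 553, 555, 599, 674, 735, 740, 1754 → median = 599
|x − 599|: 44, 107, 136, 141, 0, 144, 75, 46, 1155
Sorted deviations: 0, 44, 46, 75, 107, 136, 141, 144, 1155 → MAD = 107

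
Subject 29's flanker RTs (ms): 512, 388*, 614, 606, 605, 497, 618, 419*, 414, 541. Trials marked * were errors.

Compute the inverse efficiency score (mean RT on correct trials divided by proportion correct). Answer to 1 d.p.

Correct trials (n=8): 512, 614, 606, 605, 497, 618, 414, 541
Mean correct RT = 4407/8 = 550.8750 ms
Proportion correct = 8/10
IES = 550.8750 / (8/10) = 688.594 ms

688.6 ms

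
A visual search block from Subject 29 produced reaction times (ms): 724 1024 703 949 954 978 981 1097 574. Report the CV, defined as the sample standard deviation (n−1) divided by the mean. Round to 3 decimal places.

n = 9, Σ = 7984, M = 887.1111
Σ(x−M)² = 246712.889; s = √(246712.889/8) = 175.6107
CV = 175.6107 / 887.1111 = 0.19796

0.198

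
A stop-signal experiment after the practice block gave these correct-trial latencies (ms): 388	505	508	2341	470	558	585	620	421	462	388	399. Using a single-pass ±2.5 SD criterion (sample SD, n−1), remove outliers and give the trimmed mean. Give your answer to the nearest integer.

482 ms

n = 12, ΣRT = 7645, M = 637.083
Σ(x−M)² = 3232730.92; s = √(3232730.92/11) = 542.111
Cutoffs: 637.083 ± 2.5·542.111 → [-718.2, 1992.4]
Outside: 2341 → excluded.
Retained (n=11): Σ = 5304, mean = 5304/11 = 482.182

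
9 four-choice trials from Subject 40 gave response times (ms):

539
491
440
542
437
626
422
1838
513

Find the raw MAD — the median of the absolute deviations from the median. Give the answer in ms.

73 ms

Sorted: 422, 437, 440, 491, 513, 539, 542, 626, 1838 → median = 513
|x − 513|: 26, 22, 73, 29, 76, 113, 91, 1325, 0
Sorted deviations: 0, 22, 26, 29, 73, 76, 91, 113, 1325 → MAD = 73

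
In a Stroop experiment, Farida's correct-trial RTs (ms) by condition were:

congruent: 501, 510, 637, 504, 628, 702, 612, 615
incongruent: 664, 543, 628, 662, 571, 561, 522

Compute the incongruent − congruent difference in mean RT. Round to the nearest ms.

M(congruent) = 4709/8 = 588.625
M(incongruent) = 4151/7 = 593.000
Difference = 593.000 − 588.625 = 4.375 ms

4 ms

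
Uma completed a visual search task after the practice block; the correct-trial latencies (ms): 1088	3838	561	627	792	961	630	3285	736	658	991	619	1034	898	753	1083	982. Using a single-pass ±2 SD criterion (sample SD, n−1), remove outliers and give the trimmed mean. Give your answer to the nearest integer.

828 ms

n = 17, ΣRT = 19536, M = 1149.176
Σ(x−M)² = 13830120.47; s = √(13830120.47/16) = 929.722
Cutoffs: 1149.176 ± 2·929.722 → [-710.3, 3008.6]
Outside: 3285, 3838 → excluded.
Retained (n=15): Σ = 12413, mean = 12413/15 = 827.533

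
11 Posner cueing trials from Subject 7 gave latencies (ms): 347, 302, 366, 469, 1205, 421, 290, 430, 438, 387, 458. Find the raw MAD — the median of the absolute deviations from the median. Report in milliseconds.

Sorted: 290, 302, 347, 366, 387, 421, 430, 438, 458, 469, 1205 → median = 421
|x − 421|: 74, 119, 55, 48, 784, 0, 131, 9, 17, 34, 37
Sorted deviations: 0, 9, 17, 34, 37, 48, 55, 74, 119, 131, 784 → MAD = 48

48 ms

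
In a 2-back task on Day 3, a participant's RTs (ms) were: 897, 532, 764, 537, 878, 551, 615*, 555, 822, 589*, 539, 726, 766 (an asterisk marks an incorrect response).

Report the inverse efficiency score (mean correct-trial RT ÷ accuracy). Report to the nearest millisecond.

Correct trials (n=11): 897, 532, 764, 537, 878, 551, 555, 822, 539, 726, 766
Mean correct RT = 7567/11 = 687.9091 ms
Proportion correct = 11/13
IES = 687.9091 / (11/13) = 812.983 ms

813 ms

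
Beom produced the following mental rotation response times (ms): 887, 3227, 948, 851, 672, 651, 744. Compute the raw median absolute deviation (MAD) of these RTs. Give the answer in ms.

Sorted: 651, 672, 744, 851, 887, 948, 3227 → median = 851
|x − 851|: 36, 2376, 97, 0, 179, 200, 107
Sorted deviations: 0, 36, 97, 107, 179, 200, 2376 → MAD = 107

107 ms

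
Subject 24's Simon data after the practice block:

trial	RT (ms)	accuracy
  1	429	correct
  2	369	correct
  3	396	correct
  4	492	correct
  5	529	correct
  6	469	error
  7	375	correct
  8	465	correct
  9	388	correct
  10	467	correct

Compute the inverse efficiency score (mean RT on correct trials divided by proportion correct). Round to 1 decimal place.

482.7 ms

Correct trials (n=9): 429, 369, 396, 492, 529, 375, 465, 388, 467
Mean correct RT = 3910/9 = 434.4444 ms
Proportion correct = 9/10
IES = 434.4444 / (9/10) = 482.716 ms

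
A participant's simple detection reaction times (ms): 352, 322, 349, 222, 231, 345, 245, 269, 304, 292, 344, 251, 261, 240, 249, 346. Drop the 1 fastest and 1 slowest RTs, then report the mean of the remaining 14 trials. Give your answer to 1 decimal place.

289.1 ms

Sorted: 222, 231, 240, 245, 249, 251, 261, 269, 292, 304, 322, 344, 345, 346, 349, 352
Drop lowest 1 (222) and highest 1 (352)
Remaining (n=14): Σ = 4048, mean = 4048/14 = 289.143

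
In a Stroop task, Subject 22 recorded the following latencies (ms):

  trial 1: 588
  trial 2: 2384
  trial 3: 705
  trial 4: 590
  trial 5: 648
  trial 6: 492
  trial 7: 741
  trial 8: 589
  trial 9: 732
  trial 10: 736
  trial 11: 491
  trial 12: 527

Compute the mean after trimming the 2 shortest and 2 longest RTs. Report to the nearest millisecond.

Sorted: 491, 492, 527, 588, 589, 590, 648, 705, 732, 736, 741, 2384
Drop lowest 2 (491, 492) and highest 2 (741, 2384)
Remaining (n=8): Σ = 5115, mean = 5115/8 = 639.375

639 ms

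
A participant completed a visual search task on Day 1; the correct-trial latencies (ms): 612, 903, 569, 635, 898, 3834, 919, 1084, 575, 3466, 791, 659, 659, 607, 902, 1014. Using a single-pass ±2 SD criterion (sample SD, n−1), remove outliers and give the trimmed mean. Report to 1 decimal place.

n = 16, ΣRT = 18127, M = 1132.938
Σ(x−M)² = 14954030.94; s = √(14954030.94/15) = 998.467
Cutoffs: 1132.938 ± 2·998.467 → [-864.0, 3129.9]
Outside: 3466, 3834 → excluded.
Retained (n=14): Σ = 10827, mean = 10827/14 = 773.357

773.4 ms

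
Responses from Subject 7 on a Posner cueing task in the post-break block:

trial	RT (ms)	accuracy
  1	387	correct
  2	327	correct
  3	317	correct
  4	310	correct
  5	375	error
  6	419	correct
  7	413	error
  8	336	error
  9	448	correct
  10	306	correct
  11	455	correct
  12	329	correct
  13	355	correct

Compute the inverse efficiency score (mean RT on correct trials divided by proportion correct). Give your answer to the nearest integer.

Correct trials (n=10): 387, 327, 317, 310, 419, 448, 306, 455, 329, 355
Mean correct RT = 3653/10 = 365.3000 ms
Proportion correct = 10/13
IES = 365.3000 / (10/13) = 474.890 ms

475 ms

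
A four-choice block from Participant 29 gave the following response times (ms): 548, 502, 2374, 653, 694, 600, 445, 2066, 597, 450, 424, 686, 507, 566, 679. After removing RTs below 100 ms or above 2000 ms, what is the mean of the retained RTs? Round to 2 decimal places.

Excluded: 2066, 2374
Retained (n=13): Σ = 7351
Mean = 7351/13 = 565.4615

565.46 ms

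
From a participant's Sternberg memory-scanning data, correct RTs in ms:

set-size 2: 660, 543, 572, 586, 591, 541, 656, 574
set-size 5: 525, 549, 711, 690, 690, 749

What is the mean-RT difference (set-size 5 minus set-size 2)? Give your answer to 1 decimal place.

M(set-size 2) = 4723/8 = 590.375
M(set-size 5) = 3914/6 = 652.333
Difference = 652.333 − 590.375 = 61.958 ms

62.0 ms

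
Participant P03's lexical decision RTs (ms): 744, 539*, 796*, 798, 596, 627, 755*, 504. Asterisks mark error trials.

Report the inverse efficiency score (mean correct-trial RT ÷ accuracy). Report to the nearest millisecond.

Correct trials (n=5): 744, 798, 596, 627, 504
Mean correct RT = 3269/5 = 653.8000 ms
Proportion correct = 5/8
IES = 653.8000 / (5/8) = 1046.080 ms

1046 ms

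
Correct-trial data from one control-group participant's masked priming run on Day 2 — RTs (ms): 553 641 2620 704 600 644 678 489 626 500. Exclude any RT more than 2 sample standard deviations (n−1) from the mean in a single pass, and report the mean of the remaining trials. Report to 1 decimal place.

603.9 ms

n = 10, ΣRT = 8055, M = 805.500
Σ(x−M)² = 3703820.50; s = √(3703820.50/9) = 641.510
Cutoffs: 805.500 ± 2·641.510 → [-477.5, 2088.5]
Outside: 2620 → excluded.
Retained (n=9): Σ = 5435, mean = 5435/9 = 603.889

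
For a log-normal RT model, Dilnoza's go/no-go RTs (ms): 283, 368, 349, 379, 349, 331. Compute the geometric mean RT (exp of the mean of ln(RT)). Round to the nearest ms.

ln(RT): 5.6454, 5.9081, 5.8551, 5.9375, 5.8551, 5.8021
Mean ln(RT) = 35.0033/6 = 5.83389
Geometric mean = exp(5.83389) = 341.68 ms

342 ms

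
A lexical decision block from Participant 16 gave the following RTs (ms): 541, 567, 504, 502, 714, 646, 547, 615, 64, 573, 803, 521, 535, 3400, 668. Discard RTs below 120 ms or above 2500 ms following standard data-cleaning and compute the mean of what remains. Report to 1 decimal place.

Excluded: 64, 3400
Retained (n=13): Σ = 7736
Mean = 7736/13 = 595.0769

595.1 ms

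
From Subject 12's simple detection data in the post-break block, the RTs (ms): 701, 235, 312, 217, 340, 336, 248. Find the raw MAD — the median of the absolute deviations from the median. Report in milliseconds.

64 ms

Sorted: 217, 235, 248, 312, 336, 340, 701 → median = 312
|x − 312|: 389, 77, 0, 95, 28, 24, 64
Sorted deviations: 0, 24, 28, 64, 77, 95, 389 → MAD = 64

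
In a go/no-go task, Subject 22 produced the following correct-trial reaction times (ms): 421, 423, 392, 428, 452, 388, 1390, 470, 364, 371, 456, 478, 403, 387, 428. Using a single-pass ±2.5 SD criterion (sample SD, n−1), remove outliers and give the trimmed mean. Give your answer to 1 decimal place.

418.6 ms

n = 15, ΣRT = 7251, M = 483.400
Σ(x−M)² = 897651.60; s = √(897651.60/14) = 253.215
Cutoffs: 483.400 ± 2.5·253.215 → [-149.6, 1116.4]
Outside: 1390 → excluded.
Retained (n=14): Σ = 5861, mean = 5861/14 = 418.643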